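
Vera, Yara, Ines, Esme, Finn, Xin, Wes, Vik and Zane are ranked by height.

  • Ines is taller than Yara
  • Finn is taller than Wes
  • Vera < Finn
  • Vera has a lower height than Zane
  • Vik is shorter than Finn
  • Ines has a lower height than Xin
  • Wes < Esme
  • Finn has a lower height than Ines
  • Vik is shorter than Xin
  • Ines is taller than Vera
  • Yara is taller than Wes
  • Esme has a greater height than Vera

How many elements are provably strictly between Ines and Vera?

1

The relations place Vera below Ines. An element lies strictly between them when it is forced above Vera and also forced below Ines.
Above Vera: {Finn, Xin, Esme, Zane}. Below Ines: {Vik, Wes, Yara, Finn}.
Intersection: {Finn} — 1.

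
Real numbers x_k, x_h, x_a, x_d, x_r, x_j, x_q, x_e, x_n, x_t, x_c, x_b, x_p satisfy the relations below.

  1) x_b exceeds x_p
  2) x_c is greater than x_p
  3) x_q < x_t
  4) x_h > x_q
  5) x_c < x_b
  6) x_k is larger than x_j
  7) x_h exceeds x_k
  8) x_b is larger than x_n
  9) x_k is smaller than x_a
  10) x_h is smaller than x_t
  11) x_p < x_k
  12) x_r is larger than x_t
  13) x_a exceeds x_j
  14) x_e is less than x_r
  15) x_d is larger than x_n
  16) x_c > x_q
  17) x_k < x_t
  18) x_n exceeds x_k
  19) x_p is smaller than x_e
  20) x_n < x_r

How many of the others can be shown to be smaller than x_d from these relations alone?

4

Directly below x_d: x_n.
One step further: x_k (2 so far).
One step further: x_p, x_j (4 so far).
Nothing else is reachable below x_d; 4 in all.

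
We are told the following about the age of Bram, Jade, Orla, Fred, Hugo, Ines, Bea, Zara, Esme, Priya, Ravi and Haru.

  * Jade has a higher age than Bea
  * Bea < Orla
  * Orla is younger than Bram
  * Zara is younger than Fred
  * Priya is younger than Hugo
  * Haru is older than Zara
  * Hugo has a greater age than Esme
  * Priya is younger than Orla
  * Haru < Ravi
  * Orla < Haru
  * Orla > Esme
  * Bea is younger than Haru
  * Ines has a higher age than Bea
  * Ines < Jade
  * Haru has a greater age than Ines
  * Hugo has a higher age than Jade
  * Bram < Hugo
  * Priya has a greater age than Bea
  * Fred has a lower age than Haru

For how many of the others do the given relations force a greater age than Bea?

From Bea the given relations immediately reach Priya, Ines, Orla, Jade, Haru.
From those, Ravi, Bram, Hugo — 8 in total.
Nothing else is reachable above Bea; 8 in all.

8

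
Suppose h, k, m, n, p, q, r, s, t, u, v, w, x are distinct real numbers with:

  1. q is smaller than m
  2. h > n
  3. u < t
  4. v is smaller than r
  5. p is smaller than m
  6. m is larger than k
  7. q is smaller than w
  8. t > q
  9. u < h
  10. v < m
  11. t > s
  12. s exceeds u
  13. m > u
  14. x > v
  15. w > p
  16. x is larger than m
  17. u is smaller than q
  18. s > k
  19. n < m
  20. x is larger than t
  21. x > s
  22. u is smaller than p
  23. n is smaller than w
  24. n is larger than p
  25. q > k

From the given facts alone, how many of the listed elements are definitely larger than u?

Directly above u: p, s, q, t, m, h.
One step further: n, w, x (9 so far).
No other element is forced above u by the given relations, so the count is 9.

9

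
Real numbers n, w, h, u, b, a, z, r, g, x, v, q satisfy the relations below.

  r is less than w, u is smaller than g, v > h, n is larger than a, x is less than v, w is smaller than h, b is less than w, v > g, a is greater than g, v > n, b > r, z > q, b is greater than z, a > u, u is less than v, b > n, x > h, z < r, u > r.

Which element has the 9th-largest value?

Chaining the given pairs: q < z < r < u < g < a < n < b < w < h < x < v.
Counting 9 from the largest end gives u.

u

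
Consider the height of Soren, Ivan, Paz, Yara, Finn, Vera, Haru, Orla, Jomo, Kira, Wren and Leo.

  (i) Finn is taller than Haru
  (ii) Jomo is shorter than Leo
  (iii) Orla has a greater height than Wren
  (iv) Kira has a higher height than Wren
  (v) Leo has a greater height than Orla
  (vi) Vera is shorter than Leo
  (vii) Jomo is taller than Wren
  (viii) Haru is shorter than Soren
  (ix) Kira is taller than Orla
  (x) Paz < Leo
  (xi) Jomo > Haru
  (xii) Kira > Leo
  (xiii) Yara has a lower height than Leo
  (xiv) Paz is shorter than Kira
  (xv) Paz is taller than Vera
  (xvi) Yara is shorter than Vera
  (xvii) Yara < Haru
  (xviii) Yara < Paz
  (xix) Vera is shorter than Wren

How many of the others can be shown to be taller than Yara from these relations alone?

Directly above Yara: Vera, Haru, Paz, Leo.
One step further: Wren, Jomo, Finn, Soren, Kira (9 so far).
One step further: Orla (10 so far).
No other element is forced above Yara by the given relations, so the count is 10.

10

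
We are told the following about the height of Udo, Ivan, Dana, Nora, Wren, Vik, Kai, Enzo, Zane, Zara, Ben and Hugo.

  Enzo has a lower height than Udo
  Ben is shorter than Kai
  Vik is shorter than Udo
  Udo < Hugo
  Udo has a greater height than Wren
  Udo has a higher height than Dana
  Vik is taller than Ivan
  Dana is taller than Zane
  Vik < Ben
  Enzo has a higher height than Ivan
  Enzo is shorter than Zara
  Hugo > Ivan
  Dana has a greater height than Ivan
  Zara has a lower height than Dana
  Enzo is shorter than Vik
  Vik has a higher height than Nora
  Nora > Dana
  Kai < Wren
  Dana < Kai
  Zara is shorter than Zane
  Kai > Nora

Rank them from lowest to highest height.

Each adjacent pair is fixed by a given relation: Ivan < Enzo; Enzo < Zara; Zara < Zane; Zane < Dana; Dana < Nora; Nora < Vik; Vik < Ben; Ben < Kai; Kai < Wren; Wren < Udo; Udo < Hugo. Chaining them end to end gives the full order.

Ivan < Enzo < Zara < Zane < Dana < Nora < Vik < Ben < Kai < Wren < Udo < Hugo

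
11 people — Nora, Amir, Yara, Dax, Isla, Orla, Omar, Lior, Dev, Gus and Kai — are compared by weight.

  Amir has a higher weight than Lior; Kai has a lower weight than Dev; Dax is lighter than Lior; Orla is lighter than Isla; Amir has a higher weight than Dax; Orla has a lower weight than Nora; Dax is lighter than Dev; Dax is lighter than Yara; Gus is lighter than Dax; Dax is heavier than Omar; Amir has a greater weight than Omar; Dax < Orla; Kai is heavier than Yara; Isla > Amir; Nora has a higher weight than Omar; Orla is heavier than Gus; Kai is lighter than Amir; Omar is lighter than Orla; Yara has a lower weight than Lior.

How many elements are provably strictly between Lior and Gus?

2

Chaining upward from Gus reaches: Dax, Orla, Nora, Yara, Kai, Dev, Amir, Isla.
Chaining downward from Lior reaches: Omar, Dax, Yara.
Strictly between Gus and Lior are those in both lists: Dax, Yara — 2 elements.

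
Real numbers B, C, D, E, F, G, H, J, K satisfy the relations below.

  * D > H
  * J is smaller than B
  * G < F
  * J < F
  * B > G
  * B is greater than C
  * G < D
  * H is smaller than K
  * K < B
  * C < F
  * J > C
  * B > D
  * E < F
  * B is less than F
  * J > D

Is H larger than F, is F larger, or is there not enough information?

F

Link the given pairs in sequence: H < D; D < J; J < B; B < F.
Chaining these gives H < D < J < B < F.
So F is larger.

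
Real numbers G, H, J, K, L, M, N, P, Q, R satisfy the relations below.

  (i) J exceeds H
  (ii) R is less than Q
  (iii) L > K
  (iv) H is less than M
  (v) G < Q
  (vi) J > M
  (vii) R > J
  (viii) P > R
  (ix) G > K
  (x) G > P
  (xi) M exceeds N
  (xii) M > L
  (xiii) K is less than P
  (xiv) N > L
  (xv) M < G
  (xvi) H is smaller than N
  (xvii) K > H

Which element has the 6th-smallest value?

J

Chaining the given pairs: H < K < L < N < M < J < R < P < G < Q.
The 6th smallest is J.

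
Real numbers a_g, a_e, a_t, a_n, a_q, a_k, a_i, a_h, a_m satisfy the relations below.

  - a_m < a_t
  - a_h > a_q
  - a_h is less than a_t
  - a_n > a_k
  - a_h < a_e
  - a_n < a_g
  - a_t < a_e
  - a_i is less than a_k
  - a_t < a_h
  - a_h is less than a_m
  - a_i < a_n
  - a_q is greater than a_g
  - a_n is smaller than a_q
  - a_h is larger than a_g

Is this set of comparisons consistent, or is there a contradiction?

inconsistent

We have a_t < a_h stated directly, yet also a_h < a_m < a_t by chaining the others — so a_h < a_t. Contradiction.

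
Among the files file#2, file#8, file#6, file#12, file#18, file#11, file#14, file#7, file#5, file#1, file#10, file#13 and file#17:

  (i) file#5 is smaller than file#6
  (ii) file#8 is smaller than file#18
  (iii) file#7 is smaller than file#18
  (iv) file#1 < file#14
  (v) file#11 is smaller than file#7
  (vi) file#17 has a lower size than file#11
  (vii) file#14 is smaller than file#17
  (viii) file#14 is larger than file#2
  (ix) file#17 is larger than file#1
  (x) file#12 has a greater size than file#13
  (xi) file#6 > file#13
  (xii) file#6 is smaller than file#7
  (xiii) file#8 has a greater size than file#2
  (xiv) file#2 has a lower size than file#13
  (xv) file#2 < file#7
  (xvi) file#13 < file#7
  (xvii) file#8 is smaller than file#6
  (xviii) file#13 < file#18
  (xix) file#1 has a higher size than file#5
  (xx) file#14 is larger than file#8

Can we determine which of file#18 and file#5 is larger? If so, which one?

The relevant relations are file#5 < file#1; file#1 < file#17; file#17 < file#11; file#11 < file#7; file#7 < file#18.
Together: file#5 < file#1 < file#17 < file#11 < file#7 < file#18.
So file#18 is larger.

file#18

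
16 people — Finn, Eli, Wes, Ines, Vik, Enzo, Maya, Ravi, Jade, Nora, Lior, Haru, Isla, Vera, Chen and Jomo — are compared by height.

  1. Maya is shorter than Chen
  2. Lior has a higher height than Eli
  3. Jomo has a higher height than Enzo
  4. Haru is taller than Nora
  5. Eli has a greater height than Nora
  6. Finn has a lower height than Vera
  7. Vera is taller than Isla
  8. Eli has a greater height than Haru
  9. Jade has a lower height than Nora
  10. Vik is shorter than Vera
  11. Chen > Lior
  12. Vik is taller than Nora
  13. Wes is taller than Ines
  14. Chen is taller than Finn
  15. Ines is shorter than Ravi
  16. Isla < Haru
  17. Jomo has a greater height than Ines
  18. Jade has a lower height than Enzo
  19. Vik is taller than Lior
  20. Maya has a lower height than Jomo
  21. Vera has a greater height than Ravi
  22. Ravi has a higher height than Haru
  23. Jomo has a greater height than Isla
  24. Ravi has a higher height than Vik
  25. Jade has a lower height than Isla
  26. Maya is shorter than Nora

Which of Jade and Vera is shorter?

Jade

Link the given pairs in sequence: Jade < Isla; Isla < Haru; Haru < Eli; Eli < Lior; Lior < Vik; Vik < Ravi; Ravi < Vera.
Together: Jade < Isla < Haru < Eli < Lior < Vik < Ravi < Vera.
So Jade < Vera; Jade is the shorter of the two.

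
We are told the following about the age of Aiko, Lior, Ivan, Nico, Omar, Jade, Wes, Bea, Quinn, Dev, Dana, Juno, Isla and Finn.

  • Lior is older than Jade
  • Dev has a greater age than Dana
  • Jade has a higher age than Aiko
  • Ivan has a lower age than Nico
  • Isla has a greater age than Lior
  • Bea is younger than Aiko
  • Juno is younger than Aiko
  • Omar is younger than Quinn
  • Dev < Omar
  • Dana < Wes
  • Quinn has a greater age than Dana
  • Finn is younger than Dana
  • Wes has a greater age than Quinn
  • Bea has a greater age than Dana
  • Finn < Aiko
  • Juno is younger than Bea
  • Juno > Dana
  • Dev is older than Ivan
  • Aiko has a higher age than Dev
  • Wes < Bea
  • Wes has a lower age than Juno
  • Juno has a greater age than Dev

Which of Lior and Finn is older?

Finn < Dana and Dana < Dev give Finn < Dev.
Then Dev < Omar extends the chain to Omar.
Then Omar < Quinn extends the chain to Quinn.
With Quinn < Wes: Finn < Dana < Dev < Omar < Quinn < Wes.
With Wes < Juno: Finn < Dana < Dev < Omar < Quinn < Wes < Juno.
Then Juno < Bea extends the chain to Bea.
With Bea < Aiko: Finn < Dana < Dev < Omar < Quinn < Wes < Juno < Bea < Aiko.
Then Aiko < Jade extends the chain to Jade.
Then Jade < Lior extends the chain to Lior.
So Finn < Lior; Lior is the older of the two.

Lior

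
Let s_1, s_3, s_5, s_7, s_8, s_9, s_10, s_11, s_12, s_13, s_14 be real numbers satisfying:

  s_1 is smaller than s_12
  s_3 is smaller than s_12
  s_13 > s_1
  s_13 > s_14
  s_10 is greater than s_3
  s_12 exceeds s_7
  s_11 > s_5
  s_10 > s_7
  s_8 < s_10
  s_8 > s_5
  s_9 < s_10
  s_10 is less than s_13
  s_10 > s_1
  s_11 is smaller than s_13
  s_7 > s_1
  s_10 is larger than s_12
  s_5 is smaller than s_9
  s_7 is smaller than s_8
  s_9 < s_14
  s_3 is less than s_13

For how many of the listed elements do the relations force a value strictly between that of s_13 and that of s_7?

3

The relations place s_7 below s_13. An element lies strictly between them when it is forced above s_7 and also forced below s_13.
Above s_7: {s_12, s_8, s_10}. Below s_13: {s_1, s_3, s_5, s_11, s_9, s_14, s_12, s_8, s_10}.
Intersection: {s_12, s_8, s_10} — 3.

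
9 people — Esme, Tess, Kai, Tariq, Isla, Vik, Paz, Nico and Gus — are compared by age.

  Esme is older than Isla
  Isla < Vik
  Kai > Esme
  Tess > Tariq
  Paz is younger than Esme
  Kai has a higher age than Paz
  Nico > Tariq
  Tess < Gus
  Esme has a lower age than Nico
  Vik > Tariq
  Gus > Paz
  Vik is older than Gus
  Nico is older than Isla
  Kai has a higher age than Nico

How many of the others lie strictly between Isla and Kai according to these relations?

Chaining upward from Isla reaches: Esme, Nico, Vik.
Chaining downward from Kai reaches: Paz, Esme, Tariq, Nico.
Strictly between Isla and Kai are those in both lists: Esme, Nico — 2 elements.

2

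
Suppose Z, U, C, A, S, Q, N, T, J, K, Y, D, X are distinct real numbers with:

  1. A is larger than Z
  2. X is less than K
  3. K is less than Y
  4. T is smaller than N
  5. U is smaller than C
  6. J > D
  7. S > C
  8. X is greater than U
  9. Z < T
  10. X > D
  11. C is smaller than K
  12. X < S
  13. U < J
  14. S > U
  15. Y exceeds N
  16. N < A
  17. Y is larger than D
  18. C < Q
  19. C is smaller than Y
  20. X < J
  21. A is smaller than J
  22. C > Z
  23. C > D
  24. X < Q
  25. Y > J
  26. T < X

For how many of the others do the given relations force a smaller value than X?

4

Directly below X: U, T, D.
One step further: Z (4 so far).
Nothing else is reachable below X; 4 in all.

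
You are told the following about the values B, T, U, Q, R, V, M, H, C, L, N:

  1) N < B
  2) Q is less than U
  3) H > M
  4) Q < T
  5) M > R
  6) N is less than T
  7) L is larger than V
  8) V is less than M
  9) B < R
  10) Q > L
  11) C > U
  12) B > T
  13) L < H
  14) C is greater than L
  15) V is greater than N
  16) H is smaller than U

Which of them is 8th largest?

Chaining the given pairs: N < V < L < Q < T < B < R < M < H < U < C.
Counting 8 from the largest end gives Q.

Q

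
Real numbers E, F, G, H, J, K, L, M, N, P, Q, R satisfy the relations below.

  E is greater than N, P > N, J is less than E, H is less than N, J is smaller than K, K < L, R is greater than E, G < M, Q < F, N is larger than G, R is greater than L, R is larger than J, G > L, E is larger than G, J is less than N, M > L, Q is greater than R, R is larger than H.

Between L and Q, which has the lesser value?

Following the relations from L: L < G < N < E < R < Q.
So L < Q; L is the smaller of the two.

L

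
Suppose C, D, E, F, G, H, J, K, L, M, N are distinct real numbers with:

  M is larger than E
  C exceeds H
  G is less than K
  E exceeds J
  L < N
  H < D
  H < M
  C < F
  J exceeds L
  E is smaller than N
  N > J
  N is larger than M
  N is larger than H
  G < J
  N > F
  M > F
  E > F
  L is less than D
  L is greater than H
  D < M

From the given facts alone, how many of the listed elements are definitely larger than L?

5

From L the given relations immediately reach J, D, N.
From those, E, M — 5 in total.
Nothing else is reachable above L; 5 in all.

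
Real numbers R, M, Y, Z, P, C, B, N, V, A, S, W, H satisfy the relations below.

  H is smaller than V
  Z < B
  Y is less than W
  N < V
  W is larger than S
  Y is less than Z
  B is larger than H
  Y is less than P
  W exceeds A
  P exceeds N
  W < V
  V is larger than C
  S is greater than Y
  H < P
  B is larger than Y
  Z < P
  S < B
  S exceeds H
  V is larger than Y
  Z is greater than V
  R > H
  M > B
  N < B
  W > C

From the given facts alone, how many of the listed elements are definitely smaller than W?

From W the given relations immediately reach Y, S, A, C.
From those, H — 5 in total.
Nothing else is reachable below W; 5 in all.

5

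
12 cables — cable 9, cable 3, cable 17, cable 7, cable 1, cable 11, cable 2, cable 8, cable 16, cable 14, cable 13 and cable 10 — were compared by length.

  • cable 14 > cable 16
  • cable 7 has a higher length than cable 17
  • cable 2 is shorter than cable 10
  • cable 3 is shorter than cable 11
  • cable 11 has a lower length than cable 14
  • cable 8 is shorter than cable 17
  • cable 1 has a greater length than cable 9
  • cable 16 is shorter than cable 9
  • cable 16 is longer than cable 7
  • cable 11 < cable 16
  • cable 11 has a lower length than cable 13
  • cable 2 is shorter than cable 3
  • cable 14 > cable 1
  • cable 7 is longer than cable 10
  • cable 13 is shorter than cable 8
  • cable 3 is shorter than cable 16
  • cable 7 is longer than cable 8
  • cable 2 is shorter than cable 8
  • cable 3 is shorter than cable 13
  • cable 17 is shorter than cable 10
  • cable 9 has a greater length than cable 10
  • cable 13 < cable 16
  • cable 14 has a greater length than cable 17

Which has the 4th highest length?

Piecing the relations together gives one ordering: cable 2 < cable 3 < cable 11 < cable 13 < cable 8 < cable 17 < cable 10 < cable 7 < cable 16 < cable 9 < cable 1 < cable 14.
The 4th largest is cable 16.

cable 16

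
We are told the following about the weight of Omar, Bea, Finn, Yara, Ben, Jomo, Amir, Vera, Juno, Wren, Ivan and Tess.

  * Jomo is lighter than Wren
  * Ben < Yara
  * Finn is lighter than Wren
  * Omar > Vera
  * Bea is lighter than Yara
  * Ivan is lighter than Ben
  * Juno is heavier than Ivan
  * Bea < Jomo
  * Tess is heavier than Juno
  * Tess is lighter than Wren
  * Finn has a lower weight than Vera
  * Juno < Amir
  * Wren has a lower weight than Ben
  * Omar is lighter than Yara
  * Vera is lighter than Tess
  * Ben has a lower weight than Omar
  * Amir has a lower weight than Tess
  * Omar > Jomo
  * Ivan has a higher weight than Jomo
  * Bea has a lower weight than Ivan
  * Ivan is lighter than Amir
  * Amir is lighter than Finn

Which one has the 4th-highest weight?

The consecutive relations fix a unique order: Bea < Jomo < Ivan < Juno < Amir < Finn < Vera < Tess < Wren < Ben < Omar < Yara.
The 4th largest is Wren.

Wren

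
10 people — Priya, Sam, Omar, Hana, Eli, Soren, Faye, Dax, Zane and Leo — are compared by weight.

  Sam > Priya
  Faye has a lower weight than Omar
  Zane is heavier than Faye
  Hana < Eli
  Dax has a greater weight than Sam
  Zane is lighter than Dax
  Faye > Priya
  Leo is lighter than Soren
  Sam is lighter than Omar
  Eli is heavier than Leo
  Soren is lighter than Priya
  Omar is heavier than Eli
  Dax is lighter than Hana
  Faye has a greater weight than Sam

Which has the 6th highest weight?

Faye

The consecutive relations fix a unique order: Leo < Soren < Priya < Sam < Faye < Zane < Dax < Hana < Eli < Omar.
The 6th largest is Faye.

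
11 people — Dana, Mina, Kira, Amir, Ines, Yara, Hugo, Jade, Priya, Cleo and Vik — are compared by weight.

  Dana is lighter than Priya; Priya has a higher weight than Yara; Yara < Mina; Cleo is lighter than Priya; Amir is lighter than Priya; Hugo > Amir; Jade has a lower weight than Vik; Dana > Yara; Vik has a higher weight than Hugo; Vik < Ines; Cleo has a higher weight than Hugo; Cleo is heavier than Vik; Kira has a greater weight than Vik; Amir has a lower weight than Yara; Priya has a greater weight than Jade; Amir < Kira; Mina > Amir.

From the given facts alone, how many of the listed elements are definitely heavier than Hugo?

5

From Hugo the given relations immediately reach Vik, Cleo.
From those, Ines, Priya, Kira — 5 in total.
Nothing else is reachable above Hugo; 5 in all.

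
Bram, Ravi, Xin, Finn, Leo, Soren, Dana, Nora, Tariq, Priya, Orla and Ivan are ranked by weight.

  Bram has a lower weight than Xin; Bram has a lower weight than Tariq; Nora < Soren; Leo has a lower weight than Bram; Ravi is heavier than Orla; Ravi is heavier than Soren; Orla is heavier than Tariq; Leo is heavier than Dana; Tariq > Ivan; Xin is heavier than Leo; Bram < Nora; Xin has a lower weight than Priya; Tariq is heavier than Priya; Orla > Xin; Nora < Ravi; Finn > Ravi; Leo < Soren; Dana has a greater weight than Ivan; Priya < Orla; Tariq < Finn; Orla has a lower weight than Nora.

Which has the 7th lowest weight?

Tariq

Piecing the relations together gives one ordering: Ivan < Dana < Leo < Bram < Xin < Priya < Tariq < Orla < Nora < Soren < Ravi < Finn.
The 7th smallest is Tariq.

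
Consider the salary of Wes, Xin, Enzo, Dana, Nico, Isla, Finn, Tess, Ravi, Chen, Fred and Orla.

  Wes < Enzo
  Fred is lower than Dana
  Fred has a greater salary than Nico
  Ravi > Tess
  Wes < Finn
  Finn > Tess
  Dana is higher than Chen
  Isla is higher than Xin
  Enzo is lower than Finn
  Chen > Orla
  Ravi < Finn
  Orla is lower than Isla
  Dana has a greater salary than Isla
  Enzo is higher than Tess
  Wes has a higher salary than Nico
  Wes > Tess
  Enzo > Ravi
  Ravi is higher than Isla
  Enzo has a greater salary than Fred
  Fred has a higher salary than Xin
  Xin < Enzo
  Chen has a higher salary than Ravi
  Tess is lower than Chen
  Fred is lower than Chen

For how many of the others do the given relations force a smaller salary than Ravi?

The elements the relations force below Ravi are Orla, Xin, Tess, Isla — no chain reaches any other.
That is 4.

4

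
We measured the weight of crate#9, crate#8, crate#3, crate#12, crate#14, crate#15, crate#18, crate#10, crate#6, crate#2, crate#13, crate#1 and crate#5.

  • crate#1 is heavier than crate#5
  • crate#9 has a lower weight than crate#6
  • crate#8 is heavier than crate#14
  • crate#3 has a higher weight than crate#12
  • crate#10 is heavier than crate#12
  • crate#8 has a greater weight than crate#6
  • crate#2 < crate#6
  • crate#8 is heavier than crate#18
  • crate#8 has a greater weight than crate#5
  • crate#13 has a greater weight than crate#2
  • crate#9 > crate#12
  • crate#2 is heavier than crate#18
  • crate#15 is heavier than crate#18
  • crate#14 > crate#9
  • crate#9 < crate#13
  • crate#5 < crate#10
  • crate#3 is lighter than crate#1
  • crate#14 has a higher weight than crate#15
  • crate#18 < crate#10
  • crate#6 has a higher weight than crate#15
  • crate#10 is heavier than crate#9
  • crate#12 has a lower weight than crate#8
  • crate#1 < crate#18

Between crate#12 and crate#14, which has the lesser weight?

crate#12

Following the relations from crate#12: crate#12 < crate#3 < crate#1 < crate#18 < crate#15 < crate#14.
So crate#12 < crate#14; crate#12 is the lighter of the two.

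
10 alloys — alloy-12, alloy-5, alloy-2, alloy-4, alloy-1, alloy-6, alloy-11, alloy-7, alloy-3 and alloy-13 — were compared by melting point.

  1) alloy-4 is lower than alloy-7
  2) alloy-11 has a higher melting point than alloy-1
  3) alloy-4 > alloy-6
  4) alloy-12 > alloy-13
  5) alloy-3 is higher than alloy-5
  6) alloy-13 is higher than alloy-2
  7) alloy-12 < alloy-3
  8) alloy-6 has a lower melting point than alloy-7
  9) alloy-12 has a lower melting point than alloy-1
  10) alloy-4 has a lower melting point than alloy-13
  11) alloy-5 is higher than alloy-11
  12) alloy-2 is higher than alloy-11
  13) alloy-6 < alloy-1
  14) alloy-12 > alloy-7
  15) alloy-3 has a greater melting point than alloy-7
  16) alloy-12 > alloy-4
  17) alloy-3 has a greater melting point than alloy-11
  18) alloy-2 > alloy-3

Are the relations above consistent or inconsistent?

inconsistent

Chaining the given relations yields alloy-12 < alloy-1 < alloy-11 < alloy-5 < alloy-3 < alloy-2 < alloy-13, so alloy-12 < alloy-13. But one relation states alloy-13 < alloy-12. These cannot both hold.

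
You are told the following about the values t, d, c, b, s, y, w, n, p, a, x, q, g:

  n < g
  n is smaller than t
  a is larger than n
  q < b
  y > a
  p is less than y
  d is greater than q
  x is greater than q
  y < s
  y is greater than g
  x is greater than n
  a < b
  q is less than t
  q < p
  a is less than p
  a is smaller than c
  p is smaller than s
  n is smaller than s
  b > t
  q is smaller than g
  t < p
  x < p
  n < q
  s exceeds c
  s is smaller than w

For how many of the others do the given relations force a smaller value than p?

5

Directly below p: q, x, a, t.
One step further: n (5 so far).
No other element is forced below p by the given relations, so the count is 5.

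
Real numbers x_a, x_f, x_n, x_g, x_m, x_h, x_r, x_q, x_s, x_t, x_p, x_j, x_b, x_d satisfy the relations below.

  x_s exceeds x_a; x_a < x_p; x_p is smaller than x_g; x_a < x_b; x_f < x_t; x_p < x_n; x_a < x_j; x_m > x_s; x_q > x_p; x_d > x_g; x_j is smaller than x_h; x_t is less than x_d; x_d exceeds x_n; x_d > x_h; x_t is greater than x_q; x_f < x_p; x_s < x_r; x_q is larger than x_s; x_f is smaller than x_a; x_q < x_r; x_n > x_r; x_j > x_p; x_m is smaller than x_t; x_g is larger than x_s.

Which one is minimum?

x_f

x_a is not least since x_f < x_a; x_s is not least since x_a < x_s; x_p is not least since x_a < x_p; x_q is not least since x_p < x_q; x_g is not least since x_s < x_g; x_m is not least since x_s < x_m; x_r is not least since x_s < x_r; x_b is not least since x_a < x_b; x_j is not least since x_a < x_j; x_t is not least since x_f < x_t; x_n is not least since x_p < x_n; x_h is not least since x_j < x_h; x_d is not least since x_h < x_d.
Only x_f has nothing below it, so x_f is the minimum.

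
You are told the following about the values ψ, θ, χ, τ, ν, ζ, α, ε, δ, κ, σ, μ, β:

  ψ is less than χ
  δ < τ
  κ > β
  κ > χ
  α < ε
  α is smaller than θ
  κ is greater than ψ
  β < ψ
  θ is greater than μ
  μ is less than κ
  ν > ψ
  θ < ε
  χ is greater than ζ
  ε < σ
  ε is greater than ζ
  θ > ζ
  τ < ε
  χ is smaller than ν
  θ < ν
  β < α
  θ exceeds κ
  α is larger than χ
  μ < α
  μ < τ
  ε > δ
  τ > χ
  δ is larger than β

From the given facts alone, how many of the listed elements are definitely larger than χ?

From χ the given relations immediately reach α, κ, ν, τ.
From those, θ, ε — 6 in total.
From those, σ — 7 in total.
Nothing else is reachable above χ; 7 in all.

7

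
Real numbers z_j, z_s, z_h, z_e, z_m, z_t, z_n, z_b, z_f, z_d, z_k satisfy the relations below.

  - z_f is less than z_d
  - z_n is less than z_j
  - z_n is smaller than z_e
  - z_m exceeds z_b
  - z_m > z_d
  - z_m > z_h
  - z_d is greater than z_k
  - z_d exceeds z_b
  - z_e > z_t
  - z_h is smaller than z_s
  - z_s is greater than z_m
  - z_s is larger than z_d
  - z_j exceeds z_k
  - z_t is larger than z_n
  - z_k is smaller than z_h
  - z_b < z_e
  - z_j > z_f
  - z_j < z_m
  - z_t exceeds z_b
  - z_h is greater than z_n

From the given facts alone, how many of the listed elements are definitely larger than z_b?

5

Directly above z_b: z_d, z_t, z_m, z_e.
One step further: z_s (5 so far).
Nothing else is reachable above z_b; 5 in all.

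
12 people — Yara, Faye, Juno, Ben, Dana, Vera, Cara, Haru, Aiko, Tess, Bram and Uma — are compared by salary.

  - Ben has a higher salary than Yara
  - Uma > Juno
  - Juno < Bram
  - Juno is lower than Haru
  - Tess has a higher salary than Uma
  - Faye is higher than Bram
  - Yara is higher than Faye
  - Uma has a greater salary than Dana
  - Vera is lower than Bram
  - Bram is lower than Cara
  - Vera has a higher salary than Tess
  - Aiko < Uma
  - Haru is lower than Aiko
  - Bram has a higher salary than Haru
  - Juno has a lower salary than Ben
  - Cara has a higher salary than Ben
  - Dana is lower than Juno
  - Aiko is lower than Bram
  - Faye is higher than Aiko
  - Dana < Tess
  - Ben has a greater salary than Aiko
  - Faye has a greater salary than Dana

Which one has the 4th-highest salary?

Faye

Piecing the relations together gives one ordering: Dana < Juno < Haru < Aiko < Uma < Tess < Vera < Bram < Faye < Yara < Ben < Cara.
Counting 4 from the largest end gives Faye.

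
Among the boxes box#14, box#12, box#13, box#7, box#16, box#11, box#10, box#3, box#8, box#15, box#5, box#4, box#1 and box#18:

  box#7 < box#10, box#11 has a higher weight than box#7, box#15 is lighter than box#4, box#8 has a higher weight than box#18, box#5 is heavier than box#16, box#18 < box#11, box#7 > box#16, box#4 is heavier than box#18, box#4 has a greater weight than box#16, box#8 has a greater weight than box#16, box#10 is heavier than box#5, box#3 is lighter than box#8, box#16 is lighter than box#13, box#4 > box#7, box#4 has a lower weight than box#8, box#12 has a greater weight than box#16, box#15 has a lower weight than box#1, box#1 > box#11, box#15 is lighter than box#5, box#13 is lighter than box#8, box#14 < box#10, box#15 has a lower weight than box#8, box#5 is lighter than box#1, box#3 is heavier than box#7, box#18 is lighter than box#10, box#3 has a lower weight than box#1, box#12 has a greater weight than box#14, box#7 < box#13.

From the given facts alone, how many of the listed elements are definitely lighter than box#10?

6

The elements the relations force below box#10 are box#18, box#15, box#16, box#7, box#14, box#5 — no chain reaches any other.
That is 6.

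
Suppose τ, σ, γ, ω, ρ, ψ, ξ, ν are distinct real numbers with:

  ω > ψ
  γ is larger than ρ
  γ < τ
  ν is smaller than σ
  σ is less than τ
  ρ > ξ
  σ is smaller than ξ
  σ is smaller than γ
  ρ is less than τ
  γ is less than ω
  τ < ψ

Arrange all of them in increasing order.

ν < σ < ξ < ρ < γ < τ < ψ < ω

Each adjacent pair is fixed by a given relation: ν < σ; σ < ξ; ξ < ρ; ρ < γ; γ < τ; τ < ψ; ψ < ω. Chaining them end to end gives the full order.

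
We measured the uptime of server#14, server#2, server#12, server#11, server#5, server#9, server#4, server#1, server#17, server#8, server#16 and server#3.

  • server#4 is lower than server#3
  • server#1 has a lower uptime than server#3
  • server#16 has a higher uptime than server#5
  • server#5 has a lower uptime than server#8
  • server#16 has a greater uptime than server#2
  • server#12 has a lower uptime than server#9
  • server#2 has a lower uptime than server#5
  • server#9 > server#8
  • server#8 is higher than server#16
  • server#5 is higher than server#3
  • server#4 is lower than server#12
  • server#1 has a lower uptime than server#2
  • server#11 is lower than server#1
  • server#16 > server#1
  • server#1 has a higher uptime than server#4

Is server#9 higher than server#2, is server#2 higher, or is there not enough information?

server#9

The relevant relations are server#2 < server#5; server#5 < server#16; server#16 < server#8; server#8 < server#9.
Together: server#2 < server#5 < server#16 < server#8 < server#9.
So server#9 is higher.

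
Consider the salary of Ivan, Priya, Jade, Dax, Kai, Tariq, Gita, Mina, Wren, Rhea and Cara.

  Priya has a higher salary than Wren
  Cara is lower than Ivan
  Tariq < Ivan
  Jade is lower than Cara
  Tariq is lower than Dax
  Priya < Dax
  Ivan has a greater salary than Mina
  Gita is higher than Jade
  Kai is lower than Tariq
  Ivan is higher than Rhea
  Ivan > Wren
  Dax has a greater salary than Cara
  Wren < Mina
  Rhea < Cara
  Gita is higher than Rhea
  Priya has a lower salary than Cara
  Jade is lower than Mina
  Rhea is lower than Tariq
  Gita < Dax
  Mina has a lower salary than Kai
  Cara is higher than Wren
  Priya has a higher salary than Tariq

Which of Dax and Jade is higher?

Dax

Jade < Mina and Mina < Kai give Jade < Kai.
Then Kai < Tariq extends the chain to Tariq.
With Tariq < Priya: Jade < Mina < Kai < Tariq < Priya.
Then Priya < Cara extends the chain to Cara.
With Cara < Dax: Jade < Mina < Kai < Tariq < Priya < Cara < Dax.
So Jade < Dax; Dax is the higher of the two.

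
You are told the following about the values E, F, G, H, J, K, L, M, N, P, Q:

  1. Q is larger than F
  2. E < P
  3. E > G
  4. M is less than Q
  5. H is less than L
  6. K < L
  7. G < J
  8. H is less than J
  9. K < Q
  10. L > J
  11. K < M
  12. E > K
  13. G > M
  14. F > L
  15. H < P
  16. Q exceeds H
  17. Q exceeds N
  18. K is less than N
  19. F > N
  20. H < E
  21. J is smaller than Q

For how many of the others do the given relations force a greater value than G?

From G the given relations immediately reach J, E.
From those, P, L, Q — 5 in total.
From those, F — 6 in total.
Nothing else is reachable above G; 6 in all.

6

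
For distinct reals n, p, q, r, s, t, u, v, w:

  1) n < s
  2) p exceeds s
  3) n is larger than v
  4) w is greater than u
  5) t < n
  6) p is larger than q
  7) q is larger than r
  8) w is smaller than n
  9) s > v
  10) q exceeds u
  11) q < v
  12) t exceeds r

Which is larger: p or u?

p

u < q and q < v give u < v.
Then v < n extends the chain to n.
Then n < s extends the chain to s.
Then s < p extends the chain to p.
So u < p; p is the larger of the two.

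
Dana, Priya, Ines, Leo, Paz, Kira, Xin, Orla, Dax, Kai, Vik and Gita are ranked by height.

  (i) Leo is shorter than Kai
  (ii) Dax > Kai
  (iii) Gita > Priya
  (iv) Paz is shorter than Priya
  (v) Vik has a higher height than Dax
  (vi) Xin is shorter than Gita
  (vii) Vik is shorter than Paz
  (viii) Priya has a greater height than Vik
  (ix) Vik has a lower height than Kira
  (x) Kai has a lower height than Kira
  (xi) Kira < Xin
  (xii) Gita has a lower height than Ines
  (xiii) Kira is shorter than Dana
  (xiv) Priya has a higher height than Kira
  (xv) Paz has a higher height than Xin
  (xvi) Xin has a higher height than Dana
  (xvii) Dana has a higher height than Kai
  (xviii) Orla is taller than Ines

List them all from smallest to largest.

Leo < Kai < Dax < Vik < Kira < Dana < Xin < Paz < Priya < Gita < Ines < Orla

Nothing is placed below Leo, so it is least; from there Leo < Kai; Kai < Dax; Dax < Vik; Vik < Kira; Kira < Dana; Dana < Xin; Xin < Paz; Paz < Priya; Priya < Gita; Gita < Ines; Ines < Orla, each given directly.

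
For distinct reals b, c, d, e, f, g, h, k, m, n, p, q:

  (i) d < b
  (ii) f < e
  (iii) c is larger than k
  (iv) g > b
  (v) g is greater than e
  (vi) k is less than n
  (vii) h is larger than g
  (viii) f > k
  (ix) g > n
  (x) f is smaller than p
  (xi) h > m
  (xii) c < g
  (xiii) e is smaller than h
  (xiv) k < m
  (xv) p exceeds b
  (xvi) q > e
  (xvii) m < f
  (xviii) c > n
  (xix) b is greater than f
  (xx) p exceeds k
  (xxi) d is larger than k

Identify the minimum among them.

k

Chaining upward from k: directly above it, m, d, f, n, c, p; then e, b, g, h; then q.
That covers every other element, and nothing is given below k, so k is the minimum.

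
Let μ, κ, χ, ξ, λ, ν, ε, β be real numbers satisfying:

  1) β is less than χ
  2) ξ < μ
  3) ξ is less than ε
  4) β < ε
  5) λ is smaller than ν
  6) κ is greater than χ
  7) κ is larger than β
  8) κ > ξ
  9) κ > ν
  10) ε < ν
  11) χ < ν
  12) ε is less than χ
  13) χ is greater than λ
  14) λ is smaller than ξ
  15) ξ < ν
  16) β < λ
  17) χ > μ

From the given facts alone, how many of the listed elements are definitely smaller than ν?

Directly below ν: λ, ξ, ε, χ.
One step further: β, μ (6 so far).
Nothing else is reachable below ν; 6 in all.

6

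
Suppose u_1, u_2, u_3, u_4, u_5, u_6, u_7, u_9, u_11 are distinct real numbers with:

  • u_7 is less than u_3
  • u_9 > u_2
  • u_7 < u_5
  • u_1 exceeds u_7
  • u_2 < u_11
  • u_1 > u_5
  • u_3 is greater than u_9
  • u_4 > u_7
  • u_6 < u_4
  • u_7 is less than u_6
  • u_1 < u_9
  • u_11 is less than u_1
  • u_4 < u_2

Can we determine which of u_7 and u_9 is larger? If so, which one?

u_7 < u_6 and u_6 < u_4 give u_7 < u_4.
With u_4 < u_2: u_7 < u_6 < u_4 < u_2.
With u_2 < u_11: u_7 < u_6 < u_4 < u_2 < u_11.
With u_11 < u_1: u_7 < u_6 < u_4 < u_2 < u_11 < u_1.
Then u_1 < u_9 extends the chain to u_9.
So u_9 is larger.

u_9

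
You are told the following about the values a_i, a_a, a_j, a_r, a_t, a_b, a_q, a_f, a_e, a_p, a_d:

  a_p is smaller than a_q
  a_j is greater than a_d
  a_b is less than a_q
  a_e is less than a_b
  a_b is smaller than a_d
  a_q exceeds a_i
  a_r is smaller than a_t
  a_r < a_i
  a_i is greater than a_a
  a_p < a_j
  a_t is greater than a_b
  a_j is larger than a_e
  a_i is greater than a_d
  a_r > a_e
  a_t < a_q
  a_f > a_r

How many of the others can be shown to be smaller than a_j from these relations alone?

4

Directly below a_j: a_p, a_e, a_d.
One step further: a_b (4 so far).
No other element is forced below a_j by the given relations, so the count is 4.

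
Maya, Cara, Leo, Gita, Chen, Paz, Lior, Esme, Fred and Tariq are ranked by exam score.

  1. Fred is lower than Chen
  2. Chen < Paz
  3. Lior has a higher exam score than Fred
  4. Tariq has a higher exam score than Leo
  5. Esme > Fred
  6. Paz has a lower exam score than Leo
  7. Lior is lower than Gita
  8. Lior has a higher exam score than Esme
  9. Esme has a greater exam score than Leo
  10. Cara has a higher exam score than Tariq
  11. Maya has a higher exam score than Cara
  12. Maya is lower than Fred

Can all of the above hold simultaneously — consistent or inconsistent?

inconsistent

We have Fred < Chen stated directly, yet also Chen < Paz < Leo < Tariq < Cara < Maya < Fred by chaining the others — so Chen < Fred. Contradiction.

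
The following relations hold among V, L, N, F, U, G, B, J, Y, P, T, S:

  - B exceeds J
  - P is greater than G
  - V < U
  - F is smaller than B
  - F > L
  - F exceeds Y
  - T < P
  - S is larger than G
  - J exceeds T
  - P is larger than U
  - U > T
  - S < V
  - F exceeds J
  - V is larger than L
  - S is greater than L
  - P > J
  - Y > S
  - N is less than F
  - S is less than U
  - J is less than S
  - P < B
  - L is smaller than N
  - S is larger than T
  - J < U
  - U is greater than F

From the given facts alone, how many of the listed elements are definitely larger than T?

Directly above T: J, S, U, P.
One step further: Y, V, F, B (8 so far).
Nothing else is reachable above T; 8 in all.

8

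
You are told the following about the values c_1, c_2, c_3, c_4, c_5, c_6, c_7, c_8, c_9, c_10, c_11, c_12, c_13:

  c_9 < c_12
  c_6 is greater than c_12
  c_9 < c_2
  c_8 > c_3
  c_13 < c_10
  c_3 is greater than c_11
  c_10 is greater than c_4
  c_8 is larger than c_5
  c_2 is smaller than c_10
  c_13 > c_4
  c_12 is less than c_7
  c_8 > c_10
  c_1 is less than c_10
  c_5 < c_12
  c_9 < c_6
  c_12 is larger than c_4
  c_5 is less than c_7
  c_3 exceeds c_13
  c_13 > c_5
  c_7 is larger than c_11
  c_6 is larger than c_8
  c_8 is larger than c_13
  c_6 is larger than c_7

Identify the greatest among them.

c_11 is not greatest since c_11 < c_3; c_4 is not greatest since c_4 < c_13; c_5 is not greatest since c_5 < c_7; c_13 is not greatest since c_13 < c_8; c_9 is not greatest since c_9 < c_6; c_3 is not greatest since c_3 < c_8; c_1 is not greatest since c_1 < c_10; c_2 is not greatest since c_2 < c_10; c_10 is not greatest since c_10 < c_8; c_8 is not greatest since c_8 < c_6; c_12 is not greatest since c_12 < c_6; c_7 is not greatest since c_7 < c_6.
Only c_6 has nothing above it, so c_6 is the greatest.

c_6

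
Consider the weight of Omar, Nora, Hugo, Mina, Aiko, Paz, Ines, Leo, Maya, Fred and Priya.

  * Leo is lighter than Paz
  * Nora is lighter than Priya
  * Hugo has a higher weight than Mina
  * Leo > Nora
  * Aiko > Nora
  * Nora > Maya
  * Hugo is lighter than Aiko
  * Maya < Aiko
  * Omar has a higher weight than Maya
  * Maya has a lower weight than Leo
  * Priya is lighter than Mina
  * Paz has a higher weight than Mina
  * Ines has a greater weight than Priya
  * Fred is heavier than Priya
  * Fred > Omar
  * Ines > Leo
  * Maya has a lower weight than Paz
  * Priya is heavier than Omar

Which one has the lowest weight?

Omar is not least since Maya < Omar; Nora is not least since Maya < Nora; Priya is not least since Nora < Priya; Mina is not least since Priya < Mina; Hugo is not least since Mina < Hugo; Leo is not least since Maya < Leo; Aiko is not least since Maya < Aiko; Ines is not least since Priya < Ines; Fred is not least since Priya < Fred; Paz is not least since Mina < Paz.
Only Maya has nothing below it, so Maya is the lowest weight.

Maya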